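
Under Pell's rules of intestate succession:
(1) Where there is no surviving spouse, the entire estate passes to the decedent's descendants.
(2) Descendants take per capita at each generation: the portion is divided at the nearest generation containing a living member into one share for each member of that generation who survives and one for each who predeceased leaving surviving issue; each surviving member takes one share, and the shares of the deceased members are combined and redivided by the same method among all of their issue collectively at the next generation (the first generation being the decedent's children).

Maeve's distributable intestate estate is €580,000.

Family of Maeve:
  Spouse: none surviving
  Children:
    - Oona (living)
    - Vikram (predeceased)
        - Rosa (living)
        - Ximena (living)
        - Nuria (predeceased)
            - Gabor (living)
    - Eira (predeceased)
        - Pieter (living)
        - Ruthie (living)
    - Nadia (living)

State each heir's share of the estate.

The entire €580,000 passes to the descendants.
That amount (€580,000) is divided at the children's generation into 4 shares of €145,000. Oona and Nadia each take €145,000. The 2 shares of the deceased (Vikram and Eira) are combined into a pool of €290,000.
That pool (€290,000) is divided at the grandchildren's generation into 5 shares of €58,000. Rosa, Ximena, Pieter, and Ruthie each take €58,000. The remaining share for the deceased Nuria (€58,000) is carried to the next generation.
That pool (€58,000) passes entirely to Gabor, the sole taker at the great-grandchildren's generation.

Oona: €145,000; Rosa: €58,000; Ximena: €58,000; Gabor: €58,000; Pieter: €58,000; Ruthie: €58,000; Nadia: €145,000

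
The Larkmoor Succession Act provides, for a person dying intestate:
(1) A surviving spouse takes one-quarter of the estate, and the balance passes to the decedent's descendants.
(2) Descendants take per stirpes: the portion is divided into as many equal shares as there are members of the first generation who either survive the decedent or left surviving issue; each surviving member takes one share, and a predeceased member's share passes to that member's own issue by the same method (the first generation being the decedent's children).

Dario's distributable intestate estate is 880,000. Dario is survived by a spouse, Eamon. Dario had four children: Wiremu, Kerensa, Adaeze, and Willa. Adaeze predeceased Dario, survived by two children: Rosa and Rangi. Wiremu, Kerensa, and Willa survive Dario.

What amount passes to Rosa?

Eamon takes one-quarter of 880,000 = 220,000. The remaining 660,000 passes to the descendants.
The descendants' portion (660,000) is divided into 4 shares of 165,000: Wiremu, Kerensa, and Willa each take 165,000; Adaeze's 165,000 share passes to Adaeze's issue.
Adaeze's share (165,000) is divided into 2 shares of 82,500: Rosa and Rangi each take 82,500.

Rosa receives 82,500.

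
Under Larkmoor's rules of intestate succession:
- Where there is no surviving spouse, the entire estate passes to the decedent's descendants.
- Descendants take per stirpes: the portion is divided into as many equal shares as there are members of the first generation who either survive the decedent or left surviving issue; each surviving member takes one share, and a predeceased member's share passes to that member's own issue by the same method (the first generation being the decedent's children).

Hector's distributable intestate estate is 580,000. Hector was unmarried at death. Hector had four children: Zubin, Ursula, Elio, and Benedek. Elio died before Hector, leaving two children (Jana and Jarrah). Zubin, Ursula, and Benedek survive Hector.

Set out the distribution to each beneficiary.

Zubin: 145,000; Ursula: 145,000; Jana: 72,500; Jarrah: 72,500; Benedek: 145,000

The entire 580,000 passes to the descendants.
That amount (580,000) is divided into 4 shares of 145,000: Zubin, Ursula, and Benedek each take 145,000; Elio's 145,000 share passes to Elio's issue.
Elio's share (145,000) is divided into 2 shares of 72,500: Jana and Jarrah each take 72,500.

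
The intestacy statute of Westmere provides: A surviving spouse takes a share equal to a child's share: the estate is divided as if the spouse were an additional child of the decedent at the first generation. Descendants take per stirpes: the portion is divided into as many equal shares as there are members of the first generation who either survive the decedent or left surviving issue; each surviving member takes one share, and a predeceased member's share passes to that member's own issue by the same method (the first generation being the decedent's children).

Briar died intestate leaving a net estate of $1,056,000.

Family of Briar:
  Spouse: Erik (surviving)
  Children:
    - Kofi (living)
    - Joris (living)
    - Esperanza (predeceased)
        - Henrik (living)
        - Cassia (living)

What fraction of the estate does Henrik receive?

Henrik receives 1/8 of the estate.

The spouse counts as an additional share at the children's level, so there are 4 primary shares of $264,000. Erik takes one such share ($264,000).
The children's combined portion ($792,000) is divided into 3 shares of $264,000: Kofi and Joris each take $264,000; Esperanza's $264,000 share passes to Esperanza's issue.
Esperanza's share ($264,000) is divided into 2 shares of $132,000: Henrik and Cassia each take $132,000.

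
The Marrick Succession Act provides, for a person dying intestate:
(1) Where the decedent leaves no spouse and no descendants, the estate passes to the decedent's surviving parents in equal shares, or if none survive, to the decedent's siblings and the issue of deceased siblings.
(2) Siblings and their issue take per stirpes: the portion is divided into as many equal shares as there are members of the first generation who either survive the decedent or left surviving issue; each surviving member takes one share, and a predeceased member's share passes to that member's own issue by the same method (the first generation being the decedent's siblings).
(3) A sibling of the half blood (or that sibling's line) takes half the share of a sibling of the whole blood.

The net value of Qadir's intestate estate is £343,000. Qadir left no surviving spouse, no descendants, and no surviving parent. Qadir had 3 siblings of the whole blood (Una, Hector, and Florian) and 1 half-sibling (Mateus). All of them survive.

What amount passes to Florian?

The entire £343,000 passes to the siblings and their issue.
Counting each half-blood sibling's line as half a unit, there are 7/2 units in £343,000, so one unit is £98,000. Whole-blood lines (Una, Hector, and Florian) take £98,000 each; half-blood lines (Mateus) take £49,000 each.

Florian receives £98,000.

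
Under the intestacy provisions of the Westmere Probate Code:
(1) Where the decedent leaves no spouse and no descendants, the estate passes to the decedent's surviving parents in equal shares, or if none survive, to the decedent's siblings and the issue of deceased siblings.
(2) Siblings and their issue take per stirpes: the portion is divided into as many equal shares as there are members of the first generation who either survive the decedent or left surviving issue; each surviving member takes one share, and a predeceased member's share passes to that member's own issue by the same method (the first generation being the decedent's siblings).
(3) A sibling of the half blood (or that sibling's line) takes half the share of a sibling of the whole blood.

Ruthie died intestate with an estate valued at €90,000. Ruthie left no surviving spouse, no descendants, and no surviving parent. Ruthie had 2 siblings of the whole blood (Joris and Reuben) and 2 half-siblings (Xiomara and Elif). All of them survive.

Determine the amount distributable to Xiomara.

Xiomara receives €15,000.

The entire €90,000 passes to the siblings and their issue.
Counting each half-blood sibling's line as half a unit, there are 3 units in €90,000, so one unit is €30,000. Whole-blood lines (Joris and Reuben) take €30,000 each; half-blood lines (Xiomara and Elif) take €15,000 each.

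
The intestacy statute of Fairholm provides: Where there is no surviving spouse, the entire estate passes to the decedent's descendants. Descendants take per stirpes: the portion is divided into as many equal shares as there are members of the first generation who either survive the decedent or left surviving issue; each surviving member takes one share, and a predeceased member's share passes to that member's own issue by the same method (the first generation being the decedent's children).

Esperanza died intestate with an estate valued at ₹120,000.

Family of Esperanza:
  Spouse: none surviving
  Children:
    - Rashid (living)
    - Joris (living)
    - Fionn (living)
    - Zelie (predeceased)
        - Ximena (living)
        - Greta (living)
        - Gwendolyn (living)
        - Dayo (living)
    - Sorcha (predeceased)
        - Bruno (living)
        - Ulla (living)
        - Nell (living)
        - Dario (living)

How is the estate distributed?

The entire ₹120,000 passes to the descendants.
That amount (₹120,000) is divided into 5 shares of ₹24,000: Rashid, Joris, and Fionn each take ₹24,000; Zelie's ₹24,000 share passes to Zelie's issue; Sorcha's ₹24,000 share passes to Sorcha's issue.
Zelie's share (₹24,000) is divided into 4 shares of ₹6,000: Ximena, Greta, Gwendolyn, and Dayo each take ₹6,000.
Sorcha's share (₹24,000) is divided into 4 shares of ₹6,000: Bruno, Ulla, Nell, and Dario each take ₹6,000.

Rashid: ₹24,000; Joris: ₹24,000; Fionn: ₹24,000; Ximena: ₹6,000; Greta: ₹6,000; Gwendolyn: ₹6,000; Dayo: ₹6,000; Bruno: ₹6,000; Ulla: ₹6,000; Nell: ₹6,000; Dario: ₹6,000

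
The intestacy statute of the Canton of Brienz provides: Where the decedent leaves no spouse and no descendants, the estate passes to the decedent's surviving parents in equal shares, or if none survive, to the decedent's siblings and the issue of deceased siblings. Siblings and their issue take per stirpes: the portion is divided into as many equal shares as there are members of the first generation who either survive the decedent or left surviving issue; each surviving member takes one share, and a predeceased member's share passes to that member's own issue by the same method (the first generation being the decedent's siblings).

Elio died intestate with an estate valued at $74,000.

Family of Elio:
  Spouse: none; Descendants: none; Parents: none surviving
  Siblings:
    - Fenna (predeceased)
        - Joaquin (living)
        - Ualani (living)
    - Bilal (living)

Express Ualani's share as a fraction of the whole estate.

The entire $74,000 passes to the siblings and their issue.
That amount ($74,000) is divided into 2 shares of $37,000: Bilal takes $37,000; Fenna's $37,000 share passes to Fenna's issue.
Fenna's share ($37,000) is divided into 2 shares of $18,500: Joaquin and Ualani each take $18,500.

Ualani receives 1/4 of the estate.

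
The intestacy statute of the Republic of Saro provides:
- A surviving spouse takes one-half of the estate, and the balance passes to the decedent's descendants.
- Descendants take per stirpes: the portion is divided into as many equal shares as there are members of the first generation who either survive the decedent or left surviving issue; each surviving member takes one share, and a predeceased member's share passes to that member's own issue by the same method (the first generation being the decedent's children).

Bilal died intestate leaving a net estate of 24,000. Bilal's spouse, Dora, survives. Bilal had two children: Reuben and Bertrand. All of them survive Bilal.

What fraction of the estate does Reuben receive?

Reuben receives 1/4 of the estate.

Dora takes one-half of 24,000 = 12,000. The remaining 12,000 passes to the descendants.
The descendants' portion (12,000) is divided into 2 shares of 6,000: Reuben and Bertrand each take 6,000.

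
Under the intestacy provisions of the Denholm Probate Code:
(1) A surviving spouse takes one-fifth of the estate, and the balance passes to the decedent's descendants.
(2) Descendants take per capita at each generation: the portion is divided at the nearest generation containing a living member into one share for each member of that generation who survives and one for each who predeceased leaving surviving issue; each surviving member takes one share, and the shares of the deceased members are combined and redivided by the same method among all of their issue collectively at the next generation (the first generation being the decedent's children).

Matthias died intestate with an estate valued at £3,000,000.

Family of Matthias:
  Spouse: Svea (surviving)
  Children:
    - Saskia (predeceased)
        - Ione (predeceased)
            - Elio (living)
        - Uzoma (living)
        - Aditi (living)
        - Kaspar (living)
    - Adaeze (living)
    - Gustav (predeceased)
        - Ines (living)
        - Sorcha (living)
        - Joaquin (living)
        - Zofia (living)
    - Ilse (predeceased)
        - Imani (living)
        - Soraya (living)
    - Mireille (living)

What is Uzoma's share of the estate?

Uzoma receives £144,000.

Svea takes one-fifth of £3,000,000 = £600,000. The remaining £2,400,000 passes to the descendants.
The descendants' portion (£2,400,000) is divided at the children's generation into 5 shares of £480,000. Adaeze and Mireille each take £480,000. The 3 shares of the deceased (Saskia, Gustav, and Ilse) are combined into a pool of £1,440,000.
That pool (£1,440,000) is divided at the grandchildren's generation into 10 shares of £144,000. Uzoma, Aditi, Kaspar, Ines, Sorcha, Joaquin, Zofia, Imani, and Soraya each take £144,000. The remaining share for the deceased Ione (£144,000) is carried to the next generation.
That pool (£144,000) passes entirely to Elio, the sole taker at the great-grandchildren's generation.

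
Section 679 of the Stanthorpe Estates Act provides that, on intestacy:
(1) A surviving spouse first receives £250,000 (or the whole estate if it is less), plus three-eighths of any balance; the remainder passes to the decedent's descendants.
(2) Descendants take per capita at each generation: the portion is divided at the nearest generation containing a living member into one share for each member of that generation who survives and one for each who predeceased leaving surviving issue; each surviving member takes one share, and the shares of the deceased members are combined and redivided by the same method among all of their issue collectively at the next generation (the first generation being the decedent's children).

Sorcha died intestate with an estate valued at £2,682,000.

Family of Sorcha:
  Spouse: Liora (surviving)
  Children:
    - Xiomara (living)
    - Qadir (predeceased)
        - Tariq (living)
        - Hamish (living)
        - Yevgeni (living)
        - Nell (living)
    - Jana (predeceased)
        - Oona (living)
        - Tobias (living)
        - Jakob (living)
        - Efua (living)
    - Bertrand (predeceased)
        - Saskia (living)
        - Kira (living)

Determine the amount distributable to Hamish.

Hamish receives £114,000.

Liora first takes £250,000, leaving a balance of £2,432,000. Liora then takes three-eighths of the balance (£912,000), for a total of £1,162,000. The remaining £1,520,000 passes to the descendants.
The descendants' portion (£1,520,000) is divided at the children's generation into 4 shares of £380,000. Xiomara takes £380,000. The 3 shares of the deceased (Qadir, Jana, and Bertrand) are combined into a pool of £1,140,000.
That pool (£1,140,000) is divided at the grandchildren's generation equally among Tariq, Hamish, Yevgeni, Nell, Oona, Tobias, Jakob, Efua, Saskia, and Kira: £114,000 each.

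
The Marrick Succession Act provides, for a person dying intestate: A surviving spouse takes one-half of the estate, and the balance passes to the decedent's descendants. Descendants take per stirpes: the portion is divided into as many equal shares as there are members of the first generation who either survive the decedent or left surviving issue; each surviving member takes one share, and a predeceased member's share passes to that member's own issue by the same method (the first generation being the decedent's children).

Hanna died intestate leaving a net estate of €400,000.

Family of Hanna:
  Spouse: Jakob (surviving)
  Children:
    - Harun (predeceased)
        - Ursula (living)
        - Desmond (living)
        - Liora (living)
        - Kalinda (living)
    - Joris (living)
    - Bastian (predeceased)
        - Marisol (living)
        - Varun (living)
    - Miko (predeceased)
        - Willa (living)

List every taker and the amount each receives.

Jakob takes one-half of €400,000 = €200,000. The remaining €200,000 passes to the descendants.
The descendants' portion (€200,000) is divided into 4 shares of €50,000: Joris takes €50,000; Harun's €50,000 share passes to Harun's issue; Bastian's €50,000 share passes to Bastian's issue; Miko's €50,000 share passes to Miko's issue.
Harun's share (€50,000) is divided into 4 shares of €12,500: Ursula, Desmond, Liora, and Kalinda each take €12,500.
Bastian's share (€50,000) is divided into 2 shares of €25,000: Marisol and Varun each take €25,000.
Miko's share (€50,000) passes entirely to Willa.

Jakob: €200,000; Ursula: €12,500; Desmond: €12,500; Liora: €12,500; Kalinda: €12,500; Joris: €50,000; Marisol: €25,000; Varun: €25,000; Willa: €50,000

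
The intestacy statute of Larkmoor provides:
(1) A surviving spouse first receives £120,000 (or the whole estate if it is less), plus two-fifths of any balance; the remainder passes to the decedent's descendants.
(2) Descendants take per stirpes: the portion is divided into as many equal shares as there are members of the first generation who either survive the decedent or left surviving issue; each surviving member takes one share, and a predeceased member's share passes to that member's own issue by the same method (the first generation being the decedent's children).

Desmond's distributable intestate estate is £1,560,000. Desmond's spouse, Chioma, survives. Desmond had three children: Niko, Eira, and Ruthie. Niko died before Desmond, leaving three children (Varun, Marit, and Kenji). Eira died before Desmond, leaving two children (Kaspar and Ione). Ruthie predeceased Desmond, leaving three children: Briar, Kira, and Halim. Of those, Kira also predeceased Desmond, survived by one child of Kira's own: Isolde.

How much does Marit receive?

Marit receives £96,000.

Chioma first takes £120,000, leaving a balance of £1,440,000. Chioma then takes two-fifths of the balance (£576,000), for a total of £696,000. The remaining £864,000 passes to the descendants.
The descendants' portion (£864,000) is divided into 3 shares of £288,000: Niko's £288,000 share passes to Niko's issue; Eira's £288,000 share passes to Eira's issue; Ruthie's £288,000 share passes to Ruthie's issue.
Niko's share (£288,000) is divided into 3 shares of £96,000: Varun, Marit, and Kenji each take £96,000.
Eira's share (£288,000) is divided into 2 shares of £144,000: Kaspar and Ione each take £144,000.
Ruthie's share (£288,000) is divided into 3 shares of £96,000: Briar and Halim each take £96,000; Kira's £96,000 share passes to Kira's issue.
Kira's share (£96,000) passes entirely to Isolde.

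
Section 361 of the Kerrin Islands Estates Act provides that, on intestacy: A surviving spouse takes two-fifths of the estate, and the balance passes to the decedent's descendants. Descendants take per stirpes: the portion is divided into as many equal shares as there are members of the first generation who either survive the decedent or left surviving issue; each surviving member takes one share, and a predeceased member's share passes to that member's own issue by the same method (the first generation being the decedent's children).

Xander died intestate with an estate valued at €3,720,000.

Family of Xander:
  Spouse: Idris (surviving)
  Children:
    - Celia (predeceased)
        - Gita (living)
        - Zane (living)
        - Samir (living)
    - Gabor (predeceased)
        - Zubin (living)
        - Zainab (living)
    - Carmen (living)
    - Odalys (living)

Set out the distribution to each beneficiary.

Idris takes two-fifths of €3,720,000 = €1,488,000. The remaining €2,232,000 passes to the descendants.
The descendants' portion (€2,232,000) is divided into 4 shares of €558,000: Carmen and Odalys each take €558,000; Celia's €558,000 share passes to Celia's issue; Gabor's €558,000 share passes to Gabor's issue.
Celia's share (€558,000) is divided into 3 shares of €186,000: Gita, Zane, and Samir each take €186,000.
Gabor's share (€558,000) is divided into 2 shares of €279,000: Zubin and Zainab each take €279,000.

Idris: €1,488,000; Gita: €186,000; Zane: €186,000; Samir: €186,000; Zubin: €279,000; Zainab: €279,000; Carmen: €558,000; Odalys: €558,000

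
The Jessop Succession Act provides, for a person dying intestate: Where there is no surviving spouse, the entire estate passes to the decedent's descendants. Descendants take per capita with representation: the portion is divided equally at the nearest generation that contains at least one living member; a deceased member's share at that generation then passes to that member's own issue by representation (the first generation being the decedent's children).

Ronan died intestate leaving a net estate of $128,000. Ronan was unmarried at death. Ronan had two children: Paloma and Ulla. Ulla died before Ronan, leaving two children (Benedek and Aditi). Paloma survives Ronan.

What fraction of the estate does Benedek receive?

The entire $128,000 passes to the descendants.
That amount ($128,000) is divided into 2 shares of $64,000: Paloma takes $64,000; Ulla's $64,000 share passes to Ulla's issue.
Ulla's share ($64,000) is divided into 2 shares of $32,000: Benedek and Aditi each take $32,000.

Benedek receives 1/4 of the estate.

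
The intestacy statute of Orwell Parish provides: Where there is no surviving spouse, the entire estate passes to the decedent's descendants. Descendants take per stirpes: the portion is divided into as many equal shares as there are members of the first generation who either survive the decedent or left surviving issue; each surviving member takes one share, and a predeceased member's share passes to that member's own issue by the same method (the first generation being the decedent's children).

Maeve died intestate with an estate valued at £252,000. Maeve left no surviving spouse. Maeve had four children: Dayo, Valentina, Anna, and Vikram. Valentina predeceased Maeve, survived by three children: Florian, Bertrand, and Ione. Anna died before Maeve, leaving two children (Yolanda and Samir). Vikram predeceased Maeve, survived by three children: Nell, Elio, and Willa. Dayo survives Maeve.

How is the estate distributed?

The entire £252,000 passes to the descendants.
That amount (£252,000) is divided into 4 shares of £63,000: Dayo takes £63,000; Valentina's £63,000 share passes to Valentina's issue; Anna's £63,000 share passes to Anna's issue; Vikram's £63,000 share passes to Vikram's issue.
Valentina's share (£63,000) is divided into 3 shares of £21,000: Florian, Bertrand, and Ione each take £21,000.
Anna's share (£63,000) is divided into 2 shares of £31,500: Yolanda and Samir each take £31,500.
Vikram's share (£63,000) is divided into 3 shares of £21,000: Nell, Elio, and Willa each take £21,000.

Dayo: £63,000; Florian: £21,000; Bertrand: £21,000; Ione: £21,000; Yolanda: £31,500; Samir: £31,500; Nell: £21,000; Elio: £21,000; Willa: £21,000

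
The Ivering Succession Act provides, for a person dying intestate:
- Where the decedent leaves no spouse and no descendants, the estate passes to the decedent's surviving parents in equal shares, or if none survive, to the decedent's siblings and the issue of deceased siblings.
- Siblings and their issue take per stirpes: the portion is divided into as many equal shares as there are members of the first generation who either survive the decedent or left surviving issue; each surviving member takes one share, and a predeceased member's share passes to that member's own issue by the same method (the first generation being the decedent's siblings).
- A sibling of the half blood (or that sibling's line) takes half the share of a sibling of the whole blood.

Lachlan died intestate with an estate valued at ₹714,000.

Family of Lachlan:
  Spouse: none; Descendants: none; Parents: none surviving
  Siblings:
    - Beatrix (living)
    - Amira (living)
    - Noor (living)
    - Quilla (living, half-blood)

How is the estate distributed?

Beatrix: ₹204,000; Amira: ₹204,000; Noor: ₹204,000; Quilla: ₹102,000

The entire ₹714,000 passes to the siblings and their issue.
Counting each half-blood sibling's line as half a unit, there are 7/2 units in ₹714,000, so one unit is ₹204,000. Whole-blood lines (Beatrix, Amira, and Noor) take ₹204,000 each; half-blood lines (Quilla) take ₹102,000 each.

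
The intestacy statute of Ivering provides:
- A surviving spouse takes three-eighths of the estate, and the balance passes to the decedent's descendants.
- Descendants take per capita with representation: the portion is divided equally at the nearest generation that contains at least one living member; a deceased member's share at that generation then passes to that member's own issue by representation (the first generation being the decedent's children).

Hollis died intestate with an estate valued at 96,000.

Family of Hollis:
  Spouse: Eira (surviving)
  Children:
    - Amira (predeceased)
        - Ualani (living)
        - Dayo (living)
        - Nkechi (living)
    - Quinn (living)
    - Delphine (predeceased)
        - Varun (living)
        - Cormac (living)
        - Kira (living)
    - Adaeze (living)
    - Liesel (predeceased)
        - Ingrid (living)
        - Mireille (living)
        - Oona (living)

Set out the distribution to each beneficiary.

Eira: 36,000; Ualani: 4,000; Dayo: 4,000; Nkechi: 4,000; Quinn: 12,000; Varun: 4,000; Cormac: 4,000; Kira: 4,000; Adaeze: 12,000; Ingrid: 4,000; Mireille: 4,000; Oona: 4,000

Eira takes three-eighths of 96,000 = 36,000. The remaining 60,000 passes to the descendants.
The descendants' portion (60,000) is divided into 5 shares of 12,000: Quinn and Adaeze each take 12,000; Amira's 12,000 share passes to Amira's issue; Delphine's 12,000 share passes to Delphine's issue; Liesel's 12,000 share passes to Liesel's issue.
Amira's share (12,000) is divided into 3 shares of 4,000: Ualani, Dayo, and Nkechi each take 4,000.
Delphine's share (12,000) is divided into 3 shares of 4,000: Varun, Cormac, and Kira each take 4,000.
Liesel's share (12,000) is divided into 3 shares of 4,000: Ingrid, Mireille, and Oona each take 4,000.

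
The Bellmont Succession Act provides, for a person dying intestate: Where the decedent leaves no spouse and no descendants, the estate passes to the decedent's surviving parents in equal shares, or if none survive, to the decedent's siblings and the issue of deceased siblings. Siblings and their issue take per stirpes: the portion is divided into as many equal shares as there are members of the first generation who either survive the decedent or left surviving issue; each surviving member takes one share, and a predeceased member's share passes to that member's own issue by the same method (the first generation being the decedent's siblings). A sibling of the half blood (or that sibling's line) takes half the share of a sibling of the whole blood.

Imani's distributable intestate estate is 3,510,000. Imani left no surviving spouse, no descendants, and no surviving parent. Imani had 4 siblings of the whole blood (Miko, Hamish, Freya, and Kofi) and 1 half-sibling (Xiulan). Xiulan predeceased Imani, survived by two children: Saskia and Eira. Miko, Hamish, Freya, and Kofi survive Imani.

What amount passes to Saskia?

Saskia receives 195,000.

The entire 3,510,000 passes to the siblings and their issue.
Counting each half-blood sibling's line as half a unit, there are 9/2 units in 3,510,000, so one unit is 780,000. Whole-blood lines (Miko, Hamish, Freya, and Kofi) take 780,000 each; half-blood lines (Xiulan) take 390,000 each.
Xiulan's share (390,000) is divided into 2 shares of 195,000: Saskia and Eira each take 195,000.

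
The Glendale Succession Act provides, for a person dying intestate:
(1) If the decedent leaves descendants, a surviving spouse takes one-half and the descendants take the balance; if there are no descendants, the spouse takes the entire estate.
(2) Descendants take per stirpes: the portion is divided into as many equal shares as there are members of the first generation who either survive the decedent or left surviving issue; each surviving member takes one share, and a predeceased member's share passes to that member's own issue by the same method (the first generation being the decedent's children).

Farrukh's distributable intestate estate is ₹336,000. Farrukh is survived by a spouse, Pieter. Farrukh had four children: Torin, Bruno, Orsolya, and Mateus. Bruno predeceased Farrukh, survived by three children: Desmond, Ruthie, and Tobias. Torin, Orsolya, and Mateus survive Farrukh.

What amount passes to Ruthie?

Pieter takes one-half of ₹336,000 = ₹168,000. The remaining ₹168,000 passes to the descendants.
The descendants' portion (₹168,000) is divided into 4 shares of ₹42,000: Torin, Orsolya, and Mateus each take ₹42,000; Bruno's ₹42,000 share passes to Bruno's issue.
Bruno's share (₹42,000) is divided into 3 shares of ₹14,000: Desmond, Ruthie, and Tobias each take ₹14,000.

Ruthie receives ₹14,000.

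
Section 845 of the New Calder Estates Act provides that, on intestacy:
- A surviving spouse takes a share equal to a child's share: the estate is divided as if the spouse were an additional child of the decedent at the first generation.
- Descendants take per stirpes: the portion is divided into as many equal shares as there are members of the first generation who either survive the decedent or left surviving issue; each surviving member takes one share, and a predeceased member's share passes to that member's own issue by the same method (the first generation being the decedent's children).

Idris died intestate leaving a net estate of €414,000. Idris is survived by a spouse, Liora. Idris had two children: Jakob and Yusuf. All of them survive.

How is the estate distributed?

The spouse counts as an additional share at the children's level, so there are 3 primary shares of €138,000. Liora takes one such share (€138,000).
The children's combined portion (€276,000) is divided into 2 shares of €138,000: Jakob and Yusuf each take €138,000.

Liora: €138,000; Jakob: €138,000; Yusuf: €138,000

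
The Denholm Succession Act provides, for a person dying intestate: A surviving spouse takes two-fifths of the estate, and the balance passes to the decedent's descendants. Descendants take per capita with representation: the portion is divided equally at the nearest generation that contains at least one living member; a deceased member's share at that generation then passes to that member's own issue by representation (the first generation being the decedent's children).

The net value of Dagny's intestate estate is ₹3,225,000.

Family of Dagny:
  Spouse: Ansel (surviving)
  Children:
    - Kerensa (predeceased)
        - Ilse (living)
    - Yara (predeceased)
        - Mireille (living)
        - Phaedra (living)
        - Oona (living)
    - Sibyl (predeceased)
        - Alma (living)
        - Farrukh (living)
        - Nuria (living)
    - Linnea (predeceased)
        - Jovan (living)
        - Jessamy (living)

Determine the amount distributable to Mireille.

Ansel takes two-fifths of ₹3,225,000 = ₹1,290,000. The remaining ₹1,935,000 passes to the descendants.
No child survives, so the initial division is made at the grandchildren's generation.
The descendants' portion (₹1,935,000) is divided into 9 shares of ₹215,000: Ilse, Mireille, Phaedra, Oona, Alma, Farrukh, Nuria, Jovan, and Jessamy each take ₹215,000.

Mireille receives ₹215,000.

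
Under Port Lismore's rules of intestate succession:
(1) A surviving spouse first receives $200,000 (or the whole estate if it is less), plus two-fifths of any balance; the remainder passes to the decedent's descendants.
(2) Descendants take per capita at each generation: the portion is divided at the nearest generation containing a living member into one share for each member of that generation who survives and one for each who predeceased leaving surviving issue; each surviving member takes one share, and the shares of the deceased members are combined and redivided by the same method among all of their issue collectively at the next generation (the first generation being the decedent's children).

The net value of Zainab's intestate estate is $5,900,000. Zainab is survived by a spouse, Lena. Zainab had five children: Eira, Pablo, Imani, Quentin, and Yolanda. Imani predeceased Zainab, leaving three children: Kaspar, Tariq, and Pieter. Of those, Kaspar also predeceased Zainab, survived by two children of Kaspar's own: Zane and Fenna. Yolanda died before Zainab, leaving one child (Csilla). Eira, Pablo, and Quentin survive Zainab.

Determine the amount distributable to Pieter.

Pieter receives $342,000.

Lena first takes $200,000, leaving a balance of $5,700,000. Lena then takes two-fifths of the balance ($2,280,000), for a total of $2,480,000. The remaining $3,420,000 passes to the descendants.
The descendants' portion ($3,420,000) is divided at the children's generation into 5 shares of $684,000. Eira, Pablo, and Quentin each take $684,000. The 2 shares of the deceased (Imani and Yolanda) are combined into a pool of $1,368,000.
That pool ($1,368,000) is divided at the grandchildren's generation into 4 shares of $342,000. Tariq, Pieter, and Csilla each take $342,000. The remaining share for the deceased Kaspar ($342,000) is carried to the next generation.
That pool ($342,000) is divided at the great-grandchildren's generation equally among Zane and Fenna: $171,000 each.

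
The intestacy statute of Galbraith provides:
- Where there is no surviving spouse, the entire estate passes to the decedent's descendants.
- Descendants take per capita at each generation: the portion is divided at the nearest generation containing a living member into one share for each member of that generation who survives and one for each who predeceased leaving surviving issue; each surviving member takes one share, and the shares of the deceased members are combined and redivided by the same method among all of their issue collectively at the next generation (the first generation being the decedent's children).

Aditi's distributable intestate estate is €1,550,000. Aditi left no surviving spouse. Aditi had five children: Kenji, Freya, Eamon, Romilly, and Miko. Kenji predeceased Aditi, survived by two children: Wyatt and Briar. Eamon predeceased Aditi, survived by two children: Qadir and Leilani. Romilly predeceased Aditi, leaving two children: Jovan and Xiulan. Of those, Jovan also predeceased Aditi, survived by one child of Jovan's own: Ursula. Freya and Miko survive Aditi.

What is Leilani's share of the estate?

Leilani receives €155,000.

The entire €1,550,000 passes to the descendants.
That amount (€1,550,000) is divided at the children's generation into 5 shares of €310,000. Freya and Miko each take €310,000. The 3 shares of the deceased (Kenji, Eamon, and Romilly) are combined into a pool of €930,000.
That pool (€930,000) is divided at the grandchildren's generation into 6 shares of €155,000. Wyatt, Briar, Qadir, Leilani, and Xiulan each take €155,000. The remaining share for the deceased Jovan (€155,000) is carried to the next generation.
That pool (€155,000) passes entirely to Ursula, the sole taker at the great-grandchildren's generation.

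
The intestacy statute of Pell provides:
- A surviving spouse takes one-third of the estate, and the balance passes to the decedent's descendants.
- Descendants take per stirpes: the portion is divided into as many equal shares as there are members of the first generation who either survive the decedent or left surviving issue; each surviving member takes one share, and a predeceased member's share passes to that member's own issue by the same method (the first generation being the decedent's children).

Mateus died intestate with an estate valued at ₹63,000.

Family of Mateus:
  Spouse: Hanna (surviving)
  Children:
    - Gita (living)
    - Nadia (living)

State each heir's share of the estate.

Hanna: ₹21,000; Gita: ₹21,000; Nadia: ₹21,000

Hanna takes one-third of ₹63,000 = ₹21,000. The remaining ₹42,000 passes to the descendants.
The descendants' portion (₹42,000) is divided into 2 shares of ₹21,000: Gita and Nadia each take ₹21,000.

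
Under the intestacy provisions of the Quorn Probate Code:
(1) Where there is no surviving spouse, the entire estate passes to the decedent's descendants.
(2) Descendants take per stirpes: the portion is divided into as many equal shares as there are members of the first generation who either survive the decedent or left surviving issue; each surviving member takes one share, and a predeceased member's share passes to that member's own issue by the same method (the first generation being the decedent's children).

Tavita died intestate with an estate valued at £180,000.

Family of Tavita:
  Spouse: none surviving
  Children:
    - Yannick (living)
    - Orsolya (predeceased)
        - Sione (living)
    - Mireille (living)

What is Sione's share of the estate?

Sione receives £60,000.

The entire £180,000 passes to the descendants.
That amount (£180,000) is divided into 3 shares of £60,000: Yannick and Mireille each take £60,000; Orsolya's £60,000 share passes to Orsolya's issue.
Orsolya's share (£60,000) passes entirely to Sione.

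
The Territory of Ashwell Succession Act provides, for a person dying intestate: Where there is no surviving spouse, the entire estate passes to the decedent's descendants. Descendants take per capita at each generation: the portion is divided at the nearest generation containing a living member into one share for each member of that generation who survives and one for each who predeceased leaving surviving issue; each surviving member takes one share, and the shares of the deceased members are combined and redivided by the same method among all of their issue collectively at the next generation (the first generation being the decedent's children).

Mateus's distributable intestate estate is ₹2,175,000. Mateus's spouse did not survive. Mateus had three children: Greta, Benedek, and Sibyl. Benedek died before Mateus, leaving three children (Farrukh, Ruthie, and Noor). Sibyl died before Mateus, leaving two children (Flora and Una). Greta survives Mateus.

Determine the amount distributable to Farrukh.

Farrukh receives ₹290,000.

The entire ₹2,175,000 passes to the descendants.
That amount (₹2,175,000) is divided at the children's generation into 3 shares of ₹725,000. Greta takes ₹725,000. The 2 shares of the deceased (Benedek and Sibyl) are combined into a pool of ₹1,450,000.
That pool (₹1,450,000) is divided at the grandchildren's generation equally among Farrukh, Ruthie, Noor, Flora, and Una: ₹290,000 each.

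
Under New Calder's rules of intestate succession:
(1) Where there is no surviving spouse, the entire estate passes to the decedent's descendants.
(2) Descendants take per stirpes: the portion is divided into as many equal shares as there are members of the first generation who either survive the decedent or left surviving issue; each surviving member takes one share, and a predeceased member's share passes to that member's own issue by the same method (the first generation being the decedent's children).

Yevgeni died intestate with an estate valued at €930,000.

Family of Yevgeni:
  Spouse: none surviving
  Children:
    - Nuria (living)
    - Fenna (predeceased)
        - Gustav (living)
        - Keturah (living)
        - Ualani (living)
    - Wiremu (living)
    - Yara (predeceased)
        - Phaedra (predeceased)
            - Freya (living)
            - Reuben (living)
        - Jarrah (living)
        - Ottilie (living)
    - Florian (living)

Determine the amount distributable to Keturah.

The entire €930,000 passes to the descendants.
That amount (€930,000) is divided into 5 shares of €186,000: Nuria, Wiremu, and Florian each take €186,000; Fenna's €186,000 share passes to Fenna's issue; Yara's €186,000 share passes to Yara's issue.
Fenna's share (€186,000) is divided into 3 shares of €62,000: Gustav, Keturah, and Ualani each take €62,000.
Yara's share (€186,000) is divided into 3 shares of €62,000: Jarrah and Ottilie each take €62,000; Phaedra's €62,000 share passes to Phaedra's issue.
Phaedra's share (€62,000) is divided into 2 shares of €31,000: Freya and Reuben each take €31,000.

Keturah receives €62,000.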